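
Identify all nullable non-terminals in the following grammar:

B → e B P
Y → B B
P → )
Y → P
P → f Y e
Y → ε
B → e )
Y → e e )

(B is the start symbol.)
{ 'Y' }

ε-productions: Y → ε
So Y is immediately nullable.
No further non-terminal can be added: every production for the remaining non-terminals contains a terminal or a non-nullable non-terminal.
Nullable = { 'Y' }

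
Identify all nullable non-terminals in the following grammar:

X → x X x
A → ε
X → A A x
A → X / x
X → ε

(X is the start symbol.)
{ 'A', 'X' }

A non-terminal is nullable if it can derive ε (the empty string): either it has an ε-production, or it has a production whose right-hand side consists entirely of nullable non-terminals.

ε-productions: A → ε, X → ε
So A, X are immediately nullable.
Every non-terminal is now nullable.
Nullable = { 'A', 'X' }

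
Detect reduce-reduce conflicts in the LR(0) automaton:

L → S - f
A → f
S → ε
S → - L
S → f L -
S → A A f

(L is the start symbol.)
Yes — I5: [A → f .] vs [S → .]

A reduce-reduce conflict occurs when an LR(0) state has two complete items [A → α .] and [B → β .] — both call for a reduction, and with no lookahead the parser cannot choose between them.

Augment with L' → L and build the canonical LR(0) collection (I0 = CLOSURE({[L' → . L]}), then GOTO on every symbol after a dot until no new states appear). It has 14 states:
  I0: { [A → . f], [L → . S - f], [L' → . L], [S → . - L], [S → . A A f], [S → . f L -], [S → .] }  — shift, reduce
  I1: { [A → . f], [L → . S - f], [S → - . L], [S → . - L], [S → . A A f], [S → . f L -], [S → .] }  — shift, reduce
  I2: { [A → . f], [S → A . A f] }  — shift
  I3: { [L' → L .] }  — accept
  I4: { [L → S . - f] }  — shift
  I5: { [A → . f], [A → f .], [L → . S - f], [S → . - L], [S → . A A f], [S → . f L -], [S → .], [S → f . L -] }  — shift, 2 reduces
  I6: { [S → f L . -] }  — shift
  I7: { [S → f L - .] }  — reduce
  I8: { [L → S - . f] }  — shift
  I9: { [L → S - f .] }  — reduce
  I10: { [S → A A . f] }  — shift
  I11: { [A → f .] }  — reduce
  I12: { [S → A A f .] }  — reduce
  I13: { [S → - L .] }  — reduce

I5 contains complete items [A → f .], [S → .] — reduce-reduce conflict.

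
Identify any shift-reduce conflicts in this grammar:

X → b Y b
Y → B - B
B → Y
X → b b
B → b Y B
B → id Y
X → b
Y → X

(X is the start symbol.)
Yes — I2: [X → b .] vs [B → . b Y B]; I5: [B → Y .] vs [X → b Y . b]; I6: [X → b .] vs [B → . b Y B]; I9: [X → b .] vs [B → . b Y B]; I10: [B → Y .] vs [B → . b Y B]; I11: [B → b Y B .] vs [Y → B . - B]; I13: [X → b .] vs [B → . b Y B]; I15: [Y → B - B .] vs [Y → B . - B]

A shift-reduce conflict occurs when an LR(0) state has both:
  - a complete (reduce) item [A → α .] (dot at the end), and
  - a shift item [B → β . c γ] (dot before a terminal).

Augment with X' → X and build the canonical LR(0) collection (I0 = CLOSURE({[X' → . X]}), then GOTO on every symbol after a dot until no new states appear). It has 17 states:
  I0: { [X → . b Y b], [X → . b b], [X → . b], [X' → . X] }  — shift
  I1: { [X' → X .] }  — accept
  I2: { [B → . Y], [B → . b Y B], [B → . id Y], [X → . b Y b], [X → . b b], [X → . b], [X → b . Y b], [X → b . b], [X → b .], [Y → . B - B], [Y → . X] }  — shift, reduce
  I3: { [Y → B . - B] }  — shift
  I4: { [Y → X .] }  — reduce
  I5: { [B → Y .], [X → b Y . b] }  — shift, reduce
  I6: { [B → . Y], [B → . b Y B], [B → . id Y], [B → b . Y B], [X → . b Y b], [X → . b b], [X → . b], [X → b . Y b], [X → b . b], [X → b .], [X → b b .], [Y → . B - B], [Y → . X] }  — shift, 2 reduces
  I7: { [B → . Y], [B → . b Y B], [B → . id Y], [B → id . Y], [X → . b Y b], [X → . b b], [X → . b], [Y → . B - B], [Y → . X] }  — shift
  I8: { [B → Y .], [B → id Y .] }  — 2 reduces
  I9: { [B → . Y], [B → . b Y B], [B → . id Y], [B → b . Y B], [X → . b Y b], [X → . b b], [X → . b], [X → b . Y b], [X → b . b], [X → b .], [Y → . B - B], [Y → . X] }  — shift, reduce
  I10: { [B → . Y], [B → . b Y B], [B → . id Y], [B → Y .], [B → b Y . B], [X → . b Y b], [X → . b b], [X → . b], [X → b Y . b], [Y → . B - B], [Y → . X] }  — shift, reduce
  I11: { [B → b Y B .], [Y → B . - B] }  — shift, reduce
  I12: { [B → Y .] }  — reduce
  I13: { [B → . Y], [B → . b Y B], [B → . id Y], [B → b . Y B], [X → . b Y b], [X → . b b], [X → . b], [X → b . Y b], [X → b . b], [X → b .], [X → b Y b .], [Y → . B - B], [Y → . X] }  — shift, 2 reduces
  I14: { [B → . Y], [B → . b Y B], [B → . id Y], [X → . b Y b], [X → . b b], [X → . b], [Y → . B - B], [Y → . X], [Y → B - . B] }  — shift
  I15: { [Y → B - B .], [Y → B . - B] }  — shift, reduce
  I16: { [X → b Y b .] }  — reduce

I2 contains reduce item [X → b .] and shift items [B → . b Y B], [B → . id Y], [X → . b], [X → . b Y b], [X → . b b], [X → b . b] — shift-reduce conflict.
I5 contains reduce item [B → Y .] and shift item [X → b Y . b] — shift-reduce conflict.
I6 contains reduce items [X → b .], [X → b b .] and shift items [B → . b Y B], [B → . id Y], [X → . b], [X → . b Y b], [X → . b b], [X → b . b] — shift-reduce conflict.
I9 contains reduce item [X → b .] and shift items [B → . b Y B], [B → . id Y], [X → . b], [X → . b Y b], [X → . b b], [X → b . b] — shift-reduce conflict.
I10 contains reduce item [B → Y .] and shift items [B → . b Y B], [B → . id Y], [X → . b], [X → . b Y b], [X → b Y . b], [X → . b b] — shift-reduce conflict.
I11 contains reduce item [B → b Y B .] and shift item [Y → B . - B] — shift-reduce conflict.
I13 contains reduce items [X → b .], [X → b Y b .] and shift items [B → . b Y B], [B → . id Y], [X → . b], [X → . b Y b], [X → . b b], [X → b . b] — shift-reduce conflict.
I15 contains reduce item [Y → B - B .] and shift item [Y → B . - B] — shift-reduce conflict.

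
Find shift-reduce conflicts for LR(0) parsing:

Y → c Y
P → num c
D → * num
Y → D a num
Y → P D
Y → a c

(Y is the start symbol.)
A shift-reduce conflict occurs when an LR(0) state has both:
  - a complete (reduce) item [A → α .] (dot at the end), and
  - a shift item [B → β . c γ] (dot before a terminal).

Augment with Y' → Y and build the canonical LR(0) collection (I0 = CLOSURE({[Y' → . Y]}), then GOTO on every symbol after a dot until no new states appear). It has 15 states:
  I0: { [D → . * num], [P → . num c], [Y → . D a num], [Y → . P D], [Y → . a c], [Y → . c Y], [Y' → . Y] }  — shift
  I1: { [D → * . num] }  — shift
  I2: { [Y → D . a num] }  — shift
  I3: { [D → . * num], [Y → P . D] }  — shift
  I4: { [Y' → Y .] }  — accept
  I5: { [Y → a . c] }  — shift
  I6: { [D → . * num], [P → . num c], [Y → . D a num], [Y → . P D], [Y → . a c], [Y → . c Y], [Y → c . Y] }  — shift
  I7: { [P → num . c] }  — shift
  I8: { [P → num c .] }  — reduce
  I9: { [Y → c Y .] }  — reduce
  I10: { [Y → a c .] }  — reduce
  I11: { [Y → P D .] }  — reduce
  I12: { [Y → D a . num] }  — shift
  I13: { [Y → D a num .] }  — reduce
  I14: { [D → * num .] }  — reduce

No state contains both a complete item and a shift item.

Answer: No shift-reduce conflicts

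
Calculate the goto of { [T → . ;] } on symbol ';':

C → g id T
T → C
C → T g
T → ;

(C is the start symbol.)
{ [T → ; .] }

GOTO(I, ';') = CLOSURE({ [A → αX.β] : [A → α.Xβ] ∈ I, X = ';' })

Items with dot before ';', with the dot advanced:
  [T → . ;] → [T → ; .]
Closure adds nothing (no advanced item has the dot before a non-terminal).

GOTO = { [T → ; .] }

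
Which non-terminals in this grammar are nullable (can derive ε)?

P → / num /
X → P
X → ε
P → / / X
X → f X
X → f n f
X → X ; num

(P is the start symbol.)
{ 'X' }

ε-productions: X → ε
So X is immediately nullable.
No further non-terminal can be added: every production for the remaining non-terminals contains a terminal or a non-nullable non-terminal.
Nullable = { 'X' }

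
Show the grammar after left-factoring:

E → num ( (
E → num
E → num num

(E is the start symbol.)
Left-factoring transforms A → αβ₁ | αβ₂ into A → αA' and A' → β₁ | β₂
(α is the longest common prefix among the alternatives). Repeat until
no nonterminal has two alternatives with a common prefix.

Round 1: E has alternatives sharing prefix 'num'. Introduce E': E → num E'
  Add: E' → ( (
  Add: E' → ε
  Add: E' → num

No remaining common prefixes — done.

Resulting grammar:
E → num E'
E' → ( (
E' → ε
E' → num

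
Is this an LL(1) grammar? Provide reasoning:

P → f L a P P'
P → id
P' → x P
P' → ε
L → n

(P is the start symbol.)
No. Predict set conflict for P': { 'x' }

A grammar is LL(1) if for each non-terminal N with multiple productions, the predict sets of those productions are pairwise disjoint, where PREDICT(N → α) = (FIRST(α) \ {ε}) ∪ (FOLLOW(N) if α ⇒* ε).

Relevant sets:
  FOLLOW(P') = { $, 'x' }

For P:
  PREDICT(P → f L a P P') = { 'f' }
  PREDICT(P → id) = { 'id' }
For P':
  PREDICT(P' → x P) = { 'x' }
  PREDICT(P' → ε) = { $, 'x' }
L has a single production, so nothing to check there.

Conflict found: Predict set conflict for P': { 'x' }
The grammar is NOT LL(1).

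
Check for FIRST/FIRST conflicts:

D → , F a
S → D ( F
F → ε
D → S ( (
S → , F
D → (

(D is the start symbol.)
A FIRST/FIRST conflict occurs when two productions N → α and N → β for the same non-terminal have FIRST(α) ∩ FIRST(β) ≠ ∅ (with ε ∈ FIRST of a nullable right-hand side, so two nullable alternatives also conflict).

FIRST sets of the non-terminals at (or reachable through a nullable prefix from) the front of some alternative:
  FIRST(S) = { '(', ',' }
  FIRST(D) = { '(', ',' }

Productions for D:
  D → , F a: FIRST = { ',' }
  D → S ( (: FIRST = { '(', ',' }
  D → (: FIRST = { '(' }
Productions for S:
  S → D ( F: FIRST = { '(', ',' }
  S → , F: FIRST = { ',' }
F has only one production, so no FIRST/FIRST conflict is possible there.

Conflict for D: D → , F a and D → S ( (
  Overlap: { ',' }
Conflict for D: D → S ( ( and D → (
  Overlap: { '(' }
Conflict for S: S → D ( F and S → , F
  Overlap: { ',' }

Answer: Yes. D → ',' F a / D → S '(' '(' on { ',' }; D → S '(' '(' / D → '(' on { '(' }; S → D '(' F / S → ',' F on { ',' }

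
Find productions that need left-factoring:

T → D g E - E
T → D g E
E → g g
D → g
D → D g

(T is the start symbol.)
Yes, T has productions with common prefix 'D g E'

Left-factoring is needed when two productions for the same non-terminal
share a common prefix on the right-hand side.

Productions for T:
  T → D g E - E
  T → D g E
Productions for D:
  D → g
  D → D g

Found common prefix 'D g E' in productions for T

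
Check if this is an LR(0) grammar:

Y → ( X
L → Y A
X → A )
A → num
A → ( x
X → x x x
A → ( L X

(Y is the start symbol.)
Yes, the grammar is LR(0)

A grammar is LR(0) if no state in the canonical LR(0) collection has:
  - both a shift item (dot before a terminal) and a complete item (shift-reduce conflict), or
  - two or more complete items (reduce-reduce conflict; the accept item [Y' → Y .] counts as a complete item here).

Augment with Y' → Y and build the canonical LR(0) collection (I0 = CLOSURE({[Y' → . Y]}), then GOTO on every symbol after a dot until no new states appear). It has 16 states:
  I0: { [Y → . ( X], [Y' → . Y] }  — shift
  I1: { [A → . ( L X], [A → . ( x], [A → . num], [X → . A )], [X → . x x x], [Y → ( . X] }  — shift
  I2: { [Y' → Y .] }  — accept
  I3: { [A → ( . L X], [A → ( . x], [L → . Y A], [Y → . ( X] }  — shift
  I4: { [X → A . )] }  — shift
  I5: { [Y → ( X .] }  — reduce
  I6: { [A → num .] }  — reduce
  I7: { [X → x . x x] }  — shift
  I8: { [X → x x . x] }  — shift
  I9: { [X → x x x .] }  — reduce
  I10: { [X → A ) .] }  — reduce
  I11: { [A → ( L . X], [A → . ( L X], [A → . ( x], [A → . num], [X → . A )], [X → . x x x] }  — shift
  I12: { [A → . ( L X], [A → . ( x], [A → . num], [L → Y . A] }  — shift
  I13: { [A → ( x .] }  — reduce
  I14: { [L → Y A .] }  — reduce
  I15: { [A → ( L X .] }  — reduce

Every state is either a pure shift/goto state or contains exactly one complete item and nothing to shift — no conflicts. The grammar is LR(0).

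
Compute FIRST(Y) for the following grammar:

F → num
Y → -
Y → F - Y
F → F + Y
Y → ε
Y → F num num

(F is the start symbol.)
{ '-', 'num', ε }

To compute FIRST(Y), examine every production with Y on the left-hand side, reading each right-hand side left to right until a non-nullable symbol is reached.

FIRST sets of the other non-terminals involved (by the same procedure, iterated to a fixed point):
  FIRST(F) = { 'num' }

From Y → -:
  - '-' is a terminal: add '-' and stop
From Y → F - Y:
  - F is a non-terminal: add FIRST(F) \ {ε} = { 'num' }
    F is not nullable, so stop
From Y → ε:
  - ε-production, so ε ∈ FIRST(Y)
From Y → F num num:
  - F is a non-terminal: add FIRST(F) \ {ε} = { 'num' }
    F is not nullable, so stop

Collecting: FIRST(Y) = { '-', 'num', ε }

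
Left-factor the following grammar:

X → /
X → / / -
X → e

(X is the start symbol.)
X → / X'
X' → ε
X' → / -
X → e

Left-factoring transforms A → αβ₁ | αβ₂ into A → αA' and A' → β₁ | β₂
(α is the longest common prefix among the alternatives). Repeat until
no nonterminal has two alternatives with a common prefix.

Round 1: X has alternatives sharing prefix '/'. Introduce X': X → / X'
  Add: X' → ε
  Add: X' → / -

No remaining common prefixes — done.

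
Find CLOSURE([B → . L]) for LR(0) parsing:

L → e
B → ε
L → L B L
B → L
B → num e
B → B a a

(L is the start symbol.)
Start with: [B → . L]
  [B → . L] has the dot before L: add [L → . e], [L → . L B L]
No further items can be added.

CLOSURE = { [B → . L], [L → . L B L], [L → . e] }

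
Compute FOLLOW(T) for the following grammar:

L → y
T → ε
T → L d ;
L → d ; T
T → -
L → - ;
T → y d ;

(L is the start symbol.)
In L → d ; T: T is at the end, add FOLLOW(L)

The FOLLOW sets referred to above (computed the same way, to a fixed point):
  FOLLOW(L) = { $, 'd' }

Taking the union: FOLLOW(T) = { $, 'd' }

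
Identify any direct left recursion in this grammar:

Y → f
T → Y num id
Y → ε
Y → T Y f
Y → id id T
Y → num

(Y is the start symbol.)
Direct left recursion occurs when N → N α for some non-terminal N (the right-hand side begins with the left-hand side itself).

Y → f: starts with f
T → Y num id: starts with Y
Y → ε: starts with ε
Y → T Y f: starts with T
Y → id id T: starts with id
Y → num: starts with num

No direct left recursion found.

Answer: No direct left recursion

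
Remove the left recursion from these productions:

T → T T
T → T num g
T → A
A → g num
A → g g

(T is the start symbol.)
T → A T'
T' → T T'
T' → num g T'
T' → ε
A → g num
A → g g

T is directly left-recursive. The standard transformation for
  A → A α₁ | ... | A α_m | β₁ | ... | β_n
is
  A  → β₁ A' | ... | β_n A'
  A' → α₁ A' | ... | α_m A' | ε

T → A becomes T → A T'
T → T T becomes T' → T T'
T → T num g becomes T' → num g T'
Add T' → ε

Productions for other non-terminals are unchanged:
  A → g num
  A → g g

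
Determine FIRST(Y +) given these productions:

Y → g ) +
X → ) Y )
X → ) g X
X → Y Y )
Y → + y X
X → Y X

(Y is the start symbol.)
FIRST sets of the non-terminals involved (from the grammar, by fixed-point iteration):
  FIRST(Y) = { '+', 'g' }

To compute FIRST(Y +), process the symbols left to right:
Symbol Y is a non-terminal. Add FIRST(Y) \ {ε} = { '+', 'g' }
Y is not nullable (ε ∉ FIRST(Y)), so stop here.
FIRST(Y +) = { '+', 'g' }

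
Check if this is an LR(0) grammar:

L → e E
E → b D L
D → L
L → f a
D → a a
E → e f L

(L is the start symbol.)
Yes, the grammar is LR(0)

Augment with L' → L and build the canonical LR(0) collection (I0 = CLOSURE({[L' → . L]}), then GOTO on every symbol after a dot until no new states appear). It has 15 states:
  I0: { [L → . e E], [L → . f a], [L' → . L] }  — shift
  I1: { [L' → L .] }  — accept
  I2: { [E → . b D L], [E → . e f L], [L → e . E] }  — shift
  I3: { [L → f . a] }  — shift
  I4: { [L → f a .] }  — reduce
  I5: { [L → e E .] }  — reduce
  I6: { [D → . L], [D → . a a], [E → b . D L], [L → . e E], [L → . f a] }  — shift
  I7: { [E → e . f L] }  — shift
  I8: { [E → e f . L], [L → . e E], [L → . f a] }  — shift
  I9: { [E → e f L .] }  — reduce
  I10: { [E → b D . L], [L → . e E], [L → . f a] }  — shift
  I11: { [D → L .] }  — reduce
  I12: { [D → a . a] }  — shift
  I13: { [D → a a .] }  — reduce
  I14: { [E → b D L .] }  — reduce

Every state is either a pure shift/goto state or contains exactly one complete item and nothing to shift — no conflicts. The grammar is LR(0).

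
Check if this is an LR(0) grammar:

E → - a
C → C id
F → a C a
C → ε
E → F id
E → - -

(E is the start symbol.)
A grammar is LR(0) if no state in the canonical LR(0) collection has:
  - both a shift item (dot before a terminal) and a complete item (shift-reduce conflict), or
  - two or more complete items (reduce-reduce conflict; the accept item [E' → E .] counts as a complete item here).

Augment with E' → E and build the canonical LR(0) collection (I0 = CLOSURE({[E' → . E]}), then GOTO on every symbol after a dot until no new states appear). It has 11 states:
  I0: { [E → . - -], [E → . - a], [E → . F id], [E' → . E], [F → . a C a] }  — shift
  I1: { [E → - . -], [E → - . a] }  — shift
  I2: { [E' → E .] }  — accept
  I3: { [E → F . id] }  — shift
  I4: { [C → . C id], [C → .], [F → a . C a] }  — reduce
  I5: { [C → C . id], [F → a C . a] }  — shift
  I6: { [F → a C a .] }  — reduce
  I7: { [C → C id .] }  — reduce
  I8: { [E → F id .] }  — reduce
  I9: { [E → - - .] }  — reduce
  I10: { [E → - a .] }  — reduce

Every state is either a pure shift/goto state or contains exactly one complete item and nothing to shift — no conflicts. The grammar is LR(0).

Answer: Yes, the grammar is LR(0)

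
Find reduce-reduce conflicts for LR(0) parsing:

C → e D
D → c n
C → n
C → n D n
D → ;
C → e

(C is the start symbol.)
Augment with C' → C and build the canonical LR(0) collection (I0 = CLOSURE({[C' → . C]}), then GOTO on every symbol after a dot until no new states appear). It has 10 states:
  I0: { [C → . e D], [C → . e], [C → . n D n], [C → . n], [C' → . C] }  — shift
  I1: { [C' → C .] }  — accept
  I2: { [C → e . D], [C → e .], [D → . ;], [D → . c n] }  — shift, reduce
  I3: { [C → n . D n], [C → n .], [D → . ;], [D → . c n] }  — shift, reduce
  I4: { [D → ; .] }  — reduce
  I5: { [C → n D . n] }  — shift
  I6: { [D → c . n] }  — shift
  I7: { [D → c n .] }  — reduce
  I8: { [C → n D n .] }  — reduce
  I9: { [C → e D .] }  — reduce

No state contains more than one complete item.

Answer: No reduce-reduce conflicts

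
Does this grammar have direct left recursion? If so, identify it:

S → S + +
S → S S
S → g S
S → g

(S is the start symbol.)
Direct left recursion occurs when N → N α for some non-terminal N (the right-hand side begins with the left-hand side itself).

S → S + +: LEFT RECURSIVE (starts with S)
S → S S: LEFT RECURSIVE (starts with S)
S → g S: starts with g
S → g: starts with g

The grammar has direct left recursion on: S.

Answer: Yes, S is left-recursive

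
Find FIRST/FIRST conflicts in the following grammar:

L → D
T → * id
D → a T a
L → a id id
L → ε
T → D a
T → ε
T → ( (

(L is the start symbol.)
A FIRST/FIRST conflict occurs when two productions N → α and N → β for the same non-terminal have FIRST(α) ∩ FIRST(β) ≠ ∅ (with ε ∈ FIRST of a nullable right-hand side, so two nullable alternatives also conflict).

FIRST sets of the non-terminals at (or reachable through a nullable prefix from) the front of some alternative:
  FIRST(D) = { 'a' }

Productions for L:
  L → D: FIRST = { 'a' }
  L → a id id: FIRST = { 'a' }
  L → ε: FIRST = { ε }
Productions for T:
  T → * id: FIRST = { '*' }
  T → D a: FIRST = { 'a' }
  T → ε: FIRST = { ε }
  T → ( (: FIRST = { '(' }
D has only one production, so no FIRST/FIRST conflict is possible there.

Conflict for L: L → D and L → a id id
  Overlap: { 'a' }

Answer: Yes. L → D / L → a id id on { 'a' }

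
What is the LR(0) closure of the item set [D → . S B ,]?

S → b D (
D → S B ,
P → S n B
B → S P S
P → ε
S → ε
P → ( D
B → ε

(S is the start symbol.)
{ [D → . S B ,], [S → . b D (], [S → .] }

To compute CLOSURE, for each item [A → α.Bβ] where B is a non-terminal, add [B → .γ] for all productions B → γ; repeat for the newly added items until nothing changes.

Start with: [D → . S B ,]
  [D → . S B ,] has the dot before S: add [S → . b D (], [S → .]
No further items can be added.

CLOSURE = { [D → . S B ,], [S → . b D (], [S → .] }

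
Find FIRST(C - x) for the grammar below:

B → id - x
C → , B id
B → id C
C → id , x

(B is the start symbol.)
FIRST sets of the non-terminals involved (from the grammar, by fixed-point iteration):
  FIRST(C) = { ',', 'id' }

To compute FIRST(C - x), process the symbols left to right:
Symbol C is a non-terminal. Add FIRST(C) \ {ε} = { ',', 'id' }
C is not nullable (ε ∉ FIRST(C)), so stop here.
FIRST(C - x) = { ',', 'id' }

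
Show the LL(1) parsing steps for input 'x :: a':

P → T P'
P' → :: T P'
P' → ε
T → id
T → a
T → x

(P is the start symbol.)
Stack is shown with the top on the left.

Stack      Input     Action
---------------------------
P $        x :: a $  output P → T P'
T P' $     x :: a $  output T → x
x P' $     x :: a $  match 'x'
P' $       :: a $    output P' → :: T P'
:: T P' $  :: a $    match '::'
T P' $     a $       output T → a
a P' $     a $       match 'a'
P' $       $         output P' → ε
$          $         accept

The string is accepted.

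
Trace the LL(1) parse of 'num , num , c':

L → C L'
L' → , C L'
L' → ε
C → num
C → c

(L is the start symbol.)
Stack is shown with the top on the left.

Stack     Input            Action
---------------------------------
L $       num , num , c $  output L → C L'
C L' $    num , num , c $  output C → num
num L' $  num , num , c $  match 'num'
L' $      , num , c $      output L' → , C L'
, C L' $  , num , c $      match ','
C L' $    num , c $        output C → num
num L' $  num , c $        match 'num'
L' $      , c $            output L' → , C L'
, C L' $  , c $            match ','
C L' $    c $              output C → c
c L' $    c $              match 'c'
L' $      $                output L' → ε
$         $                accept

The string is accepted.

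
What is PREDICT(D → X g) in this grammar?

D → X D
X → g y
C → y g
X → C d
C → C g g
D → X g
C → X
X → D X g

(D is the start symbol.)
PREDICT(D → X g) = (FIRST(RHS) \ {ε}) ∪ (FOLLOW(D) if ε ∈ FIRST(RHS), i.e. RHS ⇒* ε)
FIRST(X) = { 'g', 'y' }
FIRST(X g) = { 'g', 'y' }
ε ∉ FIRST(X g), so FOLLOW(D) is not added.
PREDICT(D → X g) = { 'g', 'y' }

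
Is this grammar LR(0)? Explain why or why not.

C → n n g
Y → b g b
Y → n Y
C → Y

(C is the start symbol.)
Yes, the grammar is LR(0)

A grammar is LR(0) if no state in the canonical LR(0) collection has:
  - both a shift item (dot before a terminal) and a complete item (shift-reduce conflict), or
  - two or more complete items (reduce-reduce conflict; the accept item [C' → C .] counts as a complete item here).

Augment with C' → C and build the canonical LR(0) collection (I0 = CLOSURE({[C' → . C]}), then GOTO on every symbol after a dot until no new states appear). It has 11 states:
  I0: { [C → . Y], [C → . n n g], [C' → . C], [Y → . b g b], [Y → . n Y] }  — shift
  I1: { [C' → C .] }  — accept
  I2: { [C → Y .] }  — reduce
  I3: { [Y → b . g b] }  — shift
  I4: { [C → n . n g], [Y → . b g b], [Y → . n Y], [Y → n . Y] }  — shift
  I5: { [Y → n Y .] }  — reduce
  I6: { [C → n n . g], [Y → . b g b], [Y → . n Y], [Y → n . Y] }  — shift
  I7: { [C → n n g .] }  — reduce
  I8: { [Y → . b g b], [Y → . n Y], [Y → n . Y] }  — shift
  I9: { [Y → b g . b] }  — shift
  I10: { [Y → b g b .] }  — reduce

Every state is either a pure shift/goto state or contains exactly one complete item and nothing to shift — no conflicts. The grammar is LR(0).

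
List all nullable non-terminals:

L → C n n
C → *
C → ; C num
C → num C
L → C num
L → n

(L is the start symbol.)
None

A non-terminal is nullable if it can derive ε (the empty string): either it has an ε-production, or it has a production whose right-hand side consists entirely of nullable non-terminals.

There are no ε-productions, so no non-terminal can derive ε.
No non-terminals are nullable.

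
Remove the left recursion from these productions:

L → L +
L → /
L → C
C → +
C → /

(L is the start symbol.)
L → / L'
L → C L'
L' → + L'
L' → ε
C → +
C → /

L is directly left-recursive. The standard transformation for
  A → A α₁ | ... | A α_m | β₁ | ... | β_n
is
  A  → β₁ A' | ... | β_n A'
  A' → α₁ A' | ... | α_m A' | ε

L → / becomes L → / L'
L → C becomes L → C L'
L → L + becomes L' → + L'
Add L' → ε

Productions for other non-terminals are unchanged:
  C → +
  C → /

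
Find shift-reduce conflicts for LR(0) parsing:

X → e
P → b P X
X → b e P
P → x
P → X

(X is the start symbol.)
Yes — I10: [X → e .] vs [P → . b P X]

A shift-reduce conflict occurs when an LR(0) state has both:
  - a complete (reduce) item [A → α .] (dot at the end), and
  - a shift item [B → β . c γ] (dot before a terminal).

Augment with X' → X and build the canonical LR(0) collection (I0 = CLOSURE({[X' → . X]}), then GOTO on every symbol after a dot until no new states appear). It has 12 states:
  I0: { [X → . b e P], [X → . e], [X' → . X] }  — shift
  I1: { [X' → X .] }  — accept
  I2: { [X → b . e P] }  — shift
  I3: { [X → e .] }  — reduce
  I4: { [P → . X], [P → . b P X], [P → . x], [X → . b e P], [X → . e], [X → b e . P] }  — shift
  I5: { [X → b e P .] }  — reduce
  I6: { [P → X .] }  — reduce
  I7: { [P → . X], [P → . b P X], [P → . x], [P → b . P X], [X → . b e P], [X → . e], [X → b . e P] }  — shift
  I8: { [P → x .] }  — reduce
  I9: { [P → b P . X], [X → . b e P], [X → . e] }  — shift
  I10: { [P → . X], [P → . b P X], [P → . x], [X → . b e P], [X → . e], [X → b e . P], [X → e .] }  — shift, reduce
  I11: { [P → b P X .] }  — reduce

I10 contains reduce item [X → e .] and shift items [P → . b P X], [P → . x], [X → . b e P], [X → . e] — shift-reduce conflict.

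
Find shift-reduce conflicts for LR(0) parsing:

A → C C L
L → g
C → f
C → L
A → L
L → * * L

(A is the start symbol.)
A shift-reduce conflict occurs when an LR(0) state has both:
  - a complete (reduce) item [A → α .] (dot at the end), and
  - a shift item [B → β . c γ] (dot before a terminal).

Augment with A' → A and build the canonical LR(0) collection (I0 = CLOSURE({[A' → . A]}), then GOTO on every symbol after a dot until no new states appear). It has 12 states:
  I0: { [A → . C C L], [A → . L], [A' → . A], [C → . L], [C → . f], [L → . * * L], [L → . g] }  — shift
  I1: { [L → * . * L] }  — shift
  I2: { [A' → A .] }  — accept
  I3: { [A → C . C L], [C → . L], [C → . f], [L → . * * L], [L → . g] }  — shift
  I4: { [A → L .], [C → L .] }  — 2 reduces
  I5: { [C → f .] }  — reduce
  I6: { [L → g .] }  — reduce
  I7: { [A → C C . L], [L → . * * L], [L → . g] }  — shift
  I8: { [C → L .] }  — reduce
  I9: { [A → C C L .] }  — reduce
  I10: { [L → * * . L], [L → . * * L], [L → . g] }  — shift
  I11: { [L → * * L .] }  — reduce

No state contains both a complete item and a shift item.

Answer: No shift-reduce conflicts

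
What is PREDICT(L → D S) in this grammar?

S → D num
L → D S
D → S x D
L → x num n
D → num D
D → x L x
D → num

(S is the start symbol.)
PREDICT(L → D S) = (FIRST(RHS) \ {ε}) ∪ (FOLLOW(L) if ε ∈ FIRST(RHS), i.e. RHS ⇒* ε)
FIRST(D) = { 'num', 'x' }
FIRST(D S) = { 'num', 'x' }
ε ∉ FIRST(D S), so FOLLOW(L) is not added.
PREDICT(L → D S) = { 'num', 'x' }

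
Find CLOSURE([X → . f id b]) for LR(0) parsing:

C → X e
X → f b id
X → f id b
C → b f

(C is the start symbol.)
{ [X → . f id b] }

Start with: [X → . f id b]
The dot precedes the terminal f, so nothing is added.

CLOSURE = { [X → . f id b] }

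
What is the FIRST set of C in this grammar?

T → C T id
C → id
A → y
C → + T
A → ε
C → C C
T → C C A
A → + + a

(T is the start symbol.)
To compute FIRST(C), examine every production with C on the left-hand side, reading each right-hand side left to right until a non-nullable symbol is reached.

From C → id:
  - id is a terminal: add 'id' and stop
From C → + T:
  - '+' is a terminal: add '+' and stop
From C → C C:
  - C is the symbol being defined: contributes nothing new
    C is not nullable, so stop

Collecting: FIRST(C) = { '+', 'id' }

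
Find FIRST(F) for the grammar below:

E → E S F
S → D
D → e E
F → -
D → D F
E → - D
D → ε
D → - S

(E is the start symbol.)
{ '-' }

To compute FIRST(F), examine every production with F on the left-hand side, reading each right-hand side left to right until a non-nullable symbol is reached.

From F → -:
  - '-' is a terminal: add '-' and stop

Collecting: FIRST(F) = { '-' }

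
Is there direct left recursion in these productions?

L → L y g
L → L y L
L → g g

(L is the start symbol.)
Yes, L is left-recursive

L → L y g: LEFT RECURSIVE (starts with L)
L → L y L: LEFT RECURSIVE (starts with L)
L → g g: starts with g

The grammar has direct left recursion on: L.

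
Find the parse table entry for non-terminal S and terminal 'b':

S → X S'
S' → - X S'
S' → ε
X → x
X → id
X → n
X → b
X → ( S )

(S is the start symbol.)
S → X S'

To find M[S, 'b'], we find productions for S where 'b' is in the predict set (PREDICT(N → α) = (FIRST(α) \ {ε}) ∪ (FOLLOW(N) if α ⇒* ε)).

Relevant sets:
  FIRST(X) = { '(', 'b', 'id', 'n', 'x' }

S → X S': PREDICT = { '(', 'b', 'id', 'n', 'x' }
  'b' is in predict set, so this production goes in M[S, 'b']

M[S, 'b'] = S → X S'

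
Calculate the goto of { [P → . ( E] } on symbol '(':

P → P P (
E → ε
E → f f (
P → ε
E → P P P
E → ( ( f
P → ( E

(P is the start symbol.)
{ [E → . ( ( f], [E → . P P P], [E → . f f (], [E → .], [P → ( . E], [P → . ( E], [P → . P P (], [P → .] }

GOTO(I, '(') = CLOSURE({ [A → αX.β] : [A → α.Xβ] ∈ I, X = '(' })

Items with dot before '(', with the dot advanced:
  [P → . ( E] → [P → ( . E]
Closure of the advanced items:
  [P → ( . E] has the dot before E: add [E → .], [E → . f f (], [E → . P P P], [E → . ( ( f]
  [E → . P P P] has the dot before P: add [P → . P P (], [P → .], [P → . ( E]

GOTO = { [E → . ( ( f], [E → . P P P], [E → . f f (], [E → .], [P → ( . E], [P → . ( E], [P → . P P (], [P → .] }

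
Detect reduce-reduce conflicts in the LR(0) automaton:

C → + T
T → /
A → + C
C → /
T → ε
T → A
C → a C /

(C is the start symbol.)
No reduce-reduce conflicts

A reduce-reduce conflict occurs when an LR(0) state has two complete items [A → α .] and [B → β .] — both call for a reduction, and with no lookahead the parser cannot choose between them.

Augment with C' → C and build the canonical LR(0) collection (I0 = CLOSURE({[C' → . C]}), then GOTO on every symbol after a dot until no new states appear). It has 12 states:
  I0: { [C → . + T], [C → . /], [C → . a C /], [C' → . C] }  — shift
  I1: { [A → . + C], [C → + . T], [T → . /], [T → . A], [T → .] }  — shift, reduce
  I2: { [C → / .] }  — reduce
  I3: { [C' → C .] }  — accept
  I4: { [C → . + T], [C → . /], [C → . a C /], [C → a . C /] }  — shift
  I5: { [C → a C . /] }  — shift
  I6: { [C → a C / .] }  — reduce
  I7: { [A → + . C], [C → . + T], [C → . /], [C → . a C /] }  — shift
  I8: { [T → / .] }  — reduce
  I9: { [T → A .] }  — reduce
  I10: { [C → + T .] }  — reduce
  I11: { [A → + C .] }  — reduce

No state contains more than one complete item.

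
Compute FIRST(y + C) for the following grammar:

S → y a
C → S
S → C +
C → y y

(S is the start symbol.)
{ 'y' }

To compute FIRST(y + C), process the symbols left to right:
Symbol y is a terminal. Add 'y' and stop.
FIRST(y + C) = { 'y' }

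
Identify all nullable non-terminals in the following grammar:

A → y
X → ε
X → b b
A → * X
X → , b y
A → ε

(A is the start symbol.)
ε-productions: X → ε, A → ε
So X, A are immediately nullable.
Every non-terminal is now nullable.
Nullable = { 'A', 'X' }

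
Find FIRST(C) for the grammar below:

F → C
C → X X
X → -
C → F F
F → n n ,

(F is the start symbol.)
FIRST sets of the other non-terminals involved (by the same procedure, iterated to a fixed point):
  FIRST(X) = { '-' }
  FIRST(F) = { '-', 'n' }

From C → X X:
  - X is a non-terminal: add FIRST(X) \ {ε} = { '-' }
    X is not nullable, so stop
From C → F F:
  - F is a non-terminal: add FIRST(F) \ {ε} = { '-', 'n' }
    F is not nullable, so stop

Collecting: FIRST(C) = { '-', 'n' }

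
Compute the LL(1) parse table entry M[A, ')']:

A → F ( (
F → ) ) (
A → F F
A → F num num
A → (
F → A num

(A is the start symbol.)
To find M[A, ')'], we find productions for A where ')' is in the predict set (PREDICT(N → α) = (FIRST(α) \ {ε}) ∪ (FOLLOW(N) if α ⇒* ε)).

Relevant sets:
  FIRST(F) = { '(', ')' }

A → F ( (: PREDICT = { '(', ')' }
  ')' is in predict set, so this production goes in M[A, ')']
A → F F: PREDICT = { '(', ')' }
  ')' is in predict set, so this production goes in M[A, ')']
A → F num num: PREDICT = { '(', ')' }
  ')' is in predict set, so this production goes in M[A, ')']
A → (: PREDICT = { '(' }

M[A, ')'] = A → F ( (, A → F F, A → F num num  (a multiply-defined cell — the grammar is not LL(1))

Answer: A → F ( (, A → F F, A → F num num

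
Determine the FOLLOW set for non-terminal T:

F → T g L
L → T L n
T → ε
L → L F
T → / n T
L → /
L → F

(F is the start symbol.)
{ '/', 'g' }

In F → T g L: T is followed by g L, add FIRST(g L) \ {ε} = { 'g' }
In L → T L n: T is followed by L n, add FIRST(L n) \ {ε} = { '/', 'g' }
In T → / n T: T is at the end; this adds FOLLOW(T) to itself — nothing new

Taking the union: FOLLOW(T) = { '/', 'g' }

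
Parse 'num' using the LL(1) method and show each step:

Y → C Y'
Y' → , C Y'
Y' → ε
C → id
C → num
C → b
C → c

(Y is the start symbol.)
Stack is shown with the top on the left.

Stack     Input  Action
-----------------------
Y $       num $  output Y → C Y'
C Y' $    num $  output C → num
num Y' $  num $  match 'num'
Y' $      $      output Y' → ε
$         $      accept

The string is accepted.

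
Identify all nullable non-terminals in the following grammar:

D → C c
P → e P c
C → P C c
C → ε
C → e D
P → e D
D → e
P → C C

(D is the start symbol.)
{ 'C', 'P' }

ε-productions: C → ε
So C is immediately nullable.
P → C C: every symbol on the right is nullable, so P is nullable too.
No further non-terminal can be added: every production for the remaining non-terminals contains a terminal or a non-nullable non-terminal.
Nullable = { 'C', 'P' }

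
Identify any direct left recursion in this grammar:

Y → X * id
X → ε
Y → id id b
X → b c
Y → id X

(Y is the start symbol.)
Direct left recursion occurs when N → N α for some non-terminal N (the right-hand side begins with the left-hand side itself).

Y → X * id: starts with X
X → ε: starts with ε
Y → id id b: starts with id
X → b c: starts with b
Y → id X: starts with id

No direct left recursion found.

Answer: No direct left recursion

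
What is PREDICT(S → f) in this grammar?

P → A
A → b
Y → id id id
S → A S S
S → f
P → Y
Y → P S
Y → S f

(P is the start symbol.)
{ 'f' }

PREDICT(S → f) = (FIRST(RHS) \ {ε}) ∪ (FOLLOW(S) if ε ∈ FIRST(RHS), i.e. RHS ⇒* ε)
FIRST(f) = { 'f' }
ε ∉ FIRST(f), so FOLLOW(S) is not added.
PREDICT(S → f) = { 'f' }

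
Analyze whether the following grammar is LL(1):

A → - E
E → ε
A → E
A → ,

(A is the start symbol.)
Yes, the grammar is LL(1).

Relevant sets:
  FIRST(E) = { ε }
  FOLLOW(A) = { $ }

For A:
  PREDICT(A → '-' E) = { '-' }
  PREDICT(A → E) = { $ }
  PREDICT(A → ',') = { ',' }
E has a single production, so nothing to check there.

All predict sets are disjoint. The grammar IS LL(1).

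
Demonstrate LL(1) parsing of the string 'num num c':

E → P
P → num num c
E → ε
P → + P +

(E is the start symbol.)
Stack is shown with the top on the left.

Stack        Input        Action
--------------------------------
E $          num num c $  output E → P
P $          num num c $  output P → num num c
num num c $  num num c $  match 'num'
num c $      num c $      match 'num'
c $          c $          match 'c'
$            $            accept

The string is accepted.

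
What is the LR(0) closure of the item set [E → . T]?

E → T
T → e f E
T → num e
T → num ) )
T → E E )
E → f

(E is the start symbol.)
To compute CLOSURE, for each item [A → α.Bβ] where B is a non-terminal, add [B → .γ] for all productions B → γ; repeat for the newly added items until nothing changes.

Start with: [E → . T]
  [E → . T] has the dot before T: add [T → . e f E], [T → . num e], [T → . num ) )], [T → . E E )]
  [T → . E E )] has the dot before E: add [E → . f]
No further items can be added.

CLOSURE = { [E → . T], [E → . f], [T → . E E )], [T → . e f E], [T → . num ) )], [T → . num e] }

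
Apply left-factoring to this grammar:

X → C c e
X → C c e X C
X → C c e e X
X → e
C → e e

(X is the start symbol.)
X → C c e X'
X' → ε
X' → X C
X' → e X
X → e
C → e e

Left-factoring transforms A → αβ₁ | αβ₂ into A → αA' and A' → β₁ | β₂
(α is the longest common prefix among the alternatives). Repeat until
no nonterminal has two alternatives with a common prefix.

Round 1: X has alternatives sharing prefix 'C c e'. Introduce X': X → C c e X'
  Add: X' → ε
  Add: X' → X C
  Add: X' → e X

No remaining common prefixes — done.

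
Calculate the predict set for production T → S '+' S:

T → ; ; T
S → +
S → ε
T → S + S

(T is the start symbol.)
PREDICT(T → S '+' S) = (FIRST(RHS) \ {ε}) ∪ (FOLLOW(T) if ε ∈ FIRST(RHS), i.e. RHS ⇒* ε)
FIRST(S) = { '+', ε }
FIRST(S '+' S) = { '+' }
ε ∉ FIRST(S '+' S), so FOLLOW(T) is not added.
PREDICT(T → S '+' S) = { '+' }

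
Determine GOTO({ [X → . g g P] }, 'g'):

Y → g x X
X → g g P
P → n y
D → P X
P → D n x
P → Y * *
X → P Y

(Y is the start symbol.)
GOTO(I, 'g') = CLOSURE({ [A → αX.β] : [A → α.Xβ] ∈ I, X = 'g' })

Items with dot before 'g', with the dot advanced:
  [X → . g g P] → [X → g . g P]
Closure adds nothing (no advanced item has the dot before a non-terminal).

GOTO = { [X → g . g P] }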